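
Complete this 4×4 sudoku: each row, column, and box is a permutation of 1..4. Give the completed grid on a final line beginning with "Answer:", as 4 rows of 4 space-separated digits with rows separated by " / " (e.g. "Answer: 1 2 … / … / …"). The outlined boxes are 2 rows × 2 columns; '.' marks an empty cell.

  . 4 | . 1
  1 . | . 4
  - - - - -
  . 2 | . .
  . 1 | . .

Step 1. [r3c4∈{3}] nothing but 3 survives at r3c4. So r3c4=3.
Step 2. [r2c3∈{2,3}] 2 has one home in row 2: r2c3 ⇒ r2c3=2.
Step 3. [r4c3∈{4}] r4c3's peers cover all but 4, so r4c3=4.
Step 4. [r2c2∈{3}] r2c2's peers cover all but 3 ⇒ r2c2=3.
Step 5. [r4c4∈{2}] only 2 remains possible at r4c4 ⇒ r4c4=2.
Step 6. [r3c1∈{4}] r3c1 has the single candidate 4 ⇒ r3c1=4.
Step 7. [r1c3∈{3}] r1c3 has the single candidate 3 ⇒ r1c3=3.
Step 8. [r1c1∈{2}] r1c1's peers cover all but 2, so r1c1=2.
Step 9. [r4c1∈{3}] only 3 remains possible at r4c1, so r4c1=3.
Step 10. [r3c3∈{1}] r3c3 has the single candidate 1, so r3c3=1.

Answer: 2 4 3 1 / 1 3 2 4 / 4 2 1 3 / 3 1 4 2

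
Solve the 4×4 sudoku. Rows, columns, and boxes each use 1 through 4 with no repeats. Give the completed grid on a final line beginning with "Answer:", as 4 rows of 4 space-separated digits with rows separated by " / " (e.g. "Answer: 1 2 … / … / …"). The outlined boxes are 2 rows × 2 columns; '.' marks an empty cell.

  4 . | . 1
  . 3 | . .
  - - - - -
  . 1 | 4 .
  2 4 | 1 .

Step 1. [r2c3∈{2}] r2c3 has the single candidate 2 ⇒ r2c3=2.
Step 2. [r4c4∈{3}] only 3 remains possible at r4c4 ⇒ r4c4=3.
Step 3. [r3c1∈{3}] r3c1 is down to just 3. So r3c1=3.
Step 4. [r1c2∈{2}] only 2 remains possible at r1c2, so r1c2=2.
Step 5. [r2c1∈{1}] only 1 remains possible at r2c1. So r2c1=1.
Step 6. [r1c3∈{3}] nothing but 3 survives at r1c3. So r1c3=3.
Step 7. [r3c4∈{2}] r3c4 is down to just 2 ⇒ r3c4=2.
Step 8. [r2c4∈{4}] nothing but 4 survives at r2c4, so r2c4=4.

Answer: 4 2 3 1 / 1 3 2 4 / 3 1 4 2 / 2 4 1 3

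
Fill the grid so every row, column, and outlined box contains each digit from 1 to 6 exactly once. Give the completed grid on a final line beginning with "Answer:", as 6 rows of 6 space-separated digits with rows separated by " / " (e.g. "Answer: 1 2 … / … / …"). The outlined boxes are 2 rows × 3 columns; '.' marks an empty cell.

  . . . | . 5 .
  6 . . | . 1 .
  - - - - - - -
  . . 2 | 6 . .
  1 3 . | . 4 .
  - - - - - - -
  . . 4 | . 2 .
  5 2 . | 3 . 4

Step 1. [r1c1∈{2,3,4}] across col 1, 2 lands solely at r1c1 ⇒ r1c1=2.
Step 2. [r5c2∈{1,6}] col 2 places 6 nowhere but r5c2, so r5c2=6.
Step 3. [r3c6∈{1,3,5}] r3c6 is the only open cell in row 3 admitting 1, so r3c6=1.
Step 4. [r3c2∈{4,5}] row 3 places 5 nowhere but r3c2 ⇒ r3c2=5.
Step 5. [r5c6∈{5}] only 5 remains possible at r5c6, so r5c6=5.
Step 6. [r2c2∈{4}] r2c2's peers cover all but 4, so r2c2=4.
Step 7. [r4c6∈{2}] only 2 remains possible at r4c6. So r4c6=2.
Step 8. [r2c6∈{3}] r2c6 is down to just 3 ⇒ r2c6=3.
Step 9. [r1c2∈{1}] r1c2 has the single candidate 1, so r1c2=1.
Step 10. [r4c4∈{5}] only 5 remains possible at r4c4, so r4c4=5.
Step 11. [r3c1∈{4}] nothing but 4 survives at r3c1, so r3c1=4.
Step 12. [r5c1∈{3}] r5c1's peers cover all but 3 ⇒ r5c1=3.
Step 13. [r1c3∈{3}] r1c3 has the single candidate 3, so r1c3=3.
Step 14. [r1c4∈{4}] nothing but 4 survives at r1c4. So r1c4=4.
Step 15. [r2c3∈{5}] r2c3 has the single candidate 5, so r2c3=5.
Step 16. [r2c4∈{2}] r2c4's peers cover all but 2, so r2c4=2.
Step 17. [r4c3∈{6}] r4c3 has the single candidate 6, so r4c3=6.
Step 18. [r1c6∈{6}] r1c6 is down to just 6 ⇒ r1c6=6.
Step 19. [r5c4∈{1}] nothing but 1 survives at r5c4 ⇒ r5c4=1.
Step 20. [r6c5∈{6}] r6c5's peers cover all but 6, so r6c5=6.
Step 21. [r6c3∈{1}] only 1 remains possible at r6c3 ⇒ r6c3=1.
Step 22. [r3c5∈{3}] only 3 remains possible at r3c5 ⇒ r3c5=3.

Answer: 2 1 3 4 5 6 / 6 4 5 2 1 3 / 4 5 2 6 3 1 / 1 3 6 5 4 2 / 3 6 4 1 2 5 / 5 2 1 3 6 4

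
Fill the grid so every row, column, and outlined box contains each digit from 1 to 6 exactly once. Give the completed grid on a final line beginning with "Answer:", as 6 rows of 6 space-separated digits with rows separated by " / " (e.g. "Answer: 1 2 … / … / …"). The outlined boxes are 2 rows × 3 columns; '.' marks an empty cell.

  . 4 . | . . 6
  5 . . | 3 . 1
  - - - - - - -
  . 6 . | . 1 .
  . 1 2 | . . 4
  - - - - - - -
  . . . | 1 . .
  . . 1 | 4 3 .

Step 1. [r3c3∈{3,4,5}] in box 3, 5 fits only at r3c3. So r3c3=5.
Step 2. [r5c5∈{2,5,6}] in box 6, 6 fits only at r5c5, so r5c5=6.
Step 3. [r5c2∈{2,3,5}] r5c2 is the only open cell in col 2 admitting 3 ⇒ r5c2=3.
Step 4. [r2c2∈{2}] r2c2's peers cover all but 2, so r2c2=2.
Step 5. [r3c4∈{2}] r3c4 has the single candidate 2 ⇒ r3c4=2.
Step 6. [r3c1∈{3,4}] across row 3, 4 lands solely at r3c1. So r3c1=4.
Step 7. [r5c6∈{2,5}] r5c6 is the only open cell in row 5 admitting 5 ⇒ r5c6=5.
Step 8. [r1c4∈{5}] only 5 remains possible at r1c4, so r1c4=5.
Step 9. [r6c1∈{2,6}] in row 6, 6 fits only at r6c1. So r6c1=6.
Step 10. [r4c1∈{3}] only 3 remains possible at r4c1, so r4c1=3.
Step 11. [r1c1∈{1}] only 1 remains possible at r1c1 ⇒ r1c1=1.
Step 12. [r1c5∈{2}] r1c5's peers cover all but 2 ⇒ r1c5=2.
Step 13. [r6c2∈{5}] only 5 remains possible at r6c2 ⇒ r6c2=5.
Step 14. [r2c3∈{6}] nothing but 6 survives at r2c3. So r2c3=6.
Step 15. [r1c3∈{3}] r1c3's peers cover all but 3. So r1c3=3.
Step 16. [r4c5∈{5}] r4c5 is down to just 5 ⇒ r4c5=5.
Step 17. [r2c5∈{4}] r2c5 has the single candidate 4. So r2c5=4.
Step 18. [r5c3∈{4}] r5c3 has the single candidate 4. So r5c3=4.
Step 19. [r6c6∈{2}] only 2 remains possible at r6c6. So r6c6=2.
Step 20. [r4c4∈{6}] only 6 remains possible at r4c4 ⇒ r4c4=6.
Step 21. [r5c1∈{2}] only 2 remains possible at r5c1 ⇒ r5c1=2.
Step 22. [r3c6∈{3}] nothing but 3 survives at r3c6 ⇒ r3c6=3.

Answer: 1 4 3 5 2 6 / 5 2 6 3 4 1 / 4 6 5 2 1 3 / 3 1 2 6 5 4 / 2 3 4 1 6 5 / 6 5 1 4 3 2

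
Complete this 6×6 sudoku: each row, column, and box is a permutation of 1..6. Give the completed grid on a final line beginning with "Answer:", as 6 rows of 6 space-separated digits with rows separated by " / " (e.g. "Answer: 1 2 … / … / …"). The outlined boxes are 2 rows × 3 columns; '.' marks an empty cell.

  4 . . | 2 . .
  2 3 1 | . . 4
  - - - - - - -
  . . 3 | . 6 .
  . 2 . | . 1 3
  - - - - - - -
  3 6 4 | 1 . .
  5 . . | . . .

Step 1. [r2c5∈{5}] r2c5 is down to just 5, so r2c5=5.
Step 2. [r6c4∈{3,4,6}] 3 has one home in col 4: r6c4, so r6c4=3.
Step 3. [r3c6∈{2,5}] across row 3, 2 lands solely at r3c6. So r3c6=2.
Step 4. [r3c2∈{1,4,5}] col 2 places 4 nowhere but r3c2, so r3c2=4.
Step 5. [r4c3∈{5,6}] 5 has one home in box 3: r4c3 ⇒ r4c3=5.
Step 6. [r1c3∈{6}] r1c3's peers cover all but 6 ⇒ r1c3=6.
Step 7. [r6c3∈{2}] only 2 remains possible at r6c3, so r6c3=2.
Step 8. [r1c6∈{1}] r1c6 is down to just 1 ⇒ r1c6=1.
Step 9. [r6c2∈{1}] r6c2's peers cover all but 1, so r6c2=1.
Step 10. [r3c1∈{1}] nothing but 1 survives at r3c1, so r3c1=1.
Step 11. [r5c5∈{2}] nothing but 2 survives at r5c5 ⇒ r5c5=2.
Step 12. [r3c4∈{5}] r3c4 has the single candidate 5. So r3c4=5.
Step 13. [r6c6∈{6}] nothing but 6 survives at r6c6 ⇒ r6c6=6.
Step 14. [r4c4∈{4}] r4c4 has the single candidate 4. So r4c4=4.
Step 15. [r4c1∈{6}] r4c1 has the single candidate 6, so r4c1=6.
Step 16. [r2c4∈{6}] r2c4 is down to just 6 ⇒ r2c4=6.
Step 17. [r1c2∈{5}] only 5 remains possible at r1c2. So r1c2=5.
Step 18. [r6c5∈{4}] r6c5's peers cover all but 4. So r6c5=4.
Step 19. [r5c6∈{5}] r5c6 has the single candidate 5 ⇒ r5c6=5.
Step 20. [r1c5∈{3}] r1c5 has the single candidate 3. So r1c5=3.

Answer: 4 5 6 2 3 1 / 2 3 1 6 5 4 / 1 4 3 5 6 2 / 6 2 5 4 1 3 / 3 6 4 1 2 5 / 5 1 2 3 4 6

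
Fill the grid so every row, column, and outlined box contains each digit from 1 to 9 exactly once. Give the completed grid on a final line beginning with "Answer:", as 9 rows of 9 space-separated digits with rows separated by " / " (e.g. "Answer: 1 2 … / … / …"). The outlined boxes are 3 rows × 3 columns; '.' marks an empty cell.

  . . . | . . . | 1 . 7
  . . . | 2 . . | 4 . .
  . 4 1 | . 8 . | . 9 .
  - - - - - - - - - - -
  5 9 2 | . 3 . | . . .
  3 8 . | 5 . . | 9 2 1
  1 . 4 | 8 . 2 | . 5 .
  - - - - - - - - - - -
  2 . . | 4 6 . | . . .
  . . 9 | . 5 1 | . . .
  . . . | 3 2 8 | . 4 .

Step 1. [r8c4∈{7}] r8c4's peers cover all but 7. So r8c4=7.
Step 2. [r3c4∈{6}] r3c4 is down to just 6 ⇒ r3c4=6.
Step 3. [r1c4∈{9}] r1c4 is down to just 9 ⇒ r1c4=9.
Step 4. [r3c1∈{7}] r3c1 has the single candidate 7, so r3c1=7.
Step 5. [r9c1∈{6}] r9c1 has the single candidate 6 ⇒ r9c1=6.
Step 6. [r8c2∈{3}] nothing but 3 survives at r8c2, so r8c2=3.
Step 7. [r1c1∈{8}] r1c1 has the single candidate 8, so r1c1=8.
Step 8. [r7c3∈{5,7,8}] 8 has one home in col 3: r7c3 ⇒ r7c3=8.
Step 9. [r7c8∈{1,3,7}] col 8 places 1 nowhere but r7c8, so r7c8=1.
Step 10. [r4c8∈{6,7,8}] col 8 places 7 nowhere but r4c8, so r4c8=7.
Step 11. [r4c9∈{4,6,8}] 4 has one home in col 9: r4c9, so r4c9=4.
Step 12. [r1c2∈{2,5,6}] 2 has one home in row 1: r1c2, so r1c2=2.
Step 13. [r4c6∈{6}] nothing but 6 survives at r4c6, so r4c6=6.
Step 14. [r5c3∈{6,7}] r5c3 is the only open cell in row 5 admitting 6. So r5c3=6.
Step 15. [r1c8∈{3,6}] r1c8 is the only open cell in row 1 admitting 6. So r1c8=6.
Step 16. [r2c8∈{3,8}] col 8 places 3 nowhere but r2c8 ⇒ r2c8=3.
Step 17. [r2c3∈{5}] r2c3 has the single candidate 5, so r2c3=5.
Step 18. [r1c6∈{3,4,5}] 5 has one home in row 1: r1c6, so r1c6=5.
Step 19. [r6c2∈{7}] r6c2's peers cover all but 7, so r6c2=7.
Step 20. [r7c2∈{5}] r7c2 is down to just 5 ⇒ r7c2=5.
Step 21. [r7c7∈{3,7}] r7c7 is the only open cell in row 7 admitting 7. So r7c7=7.
Step 22. [r7c9∈{3,9}] r7c9 is the only open cell in row 7 admitting 3 ⇒ r7c9=3.
Step 23. [r5c6∈{4,7}] r5c6 is the only open cell in col 6 admitting 4, so r5c6=4.
Step 24. [r9c7∈{5}] only 5 remains possible at r9c7 ⇒ r9c7=5.
Step 25. [r8c8∈{8}] r8c8 has the single candidate 8 ⇒ r8c8=8.
Step 26. [r3c7∈{2}] r3c7's peers cover all but 2 ⇒ r3c7=2.
Step 27. [r6c9∈{6}] r6c9's peers cover all but 6 ⇒ r6c9=6.
Step 28. [r2c6∈{7}] only 7 remains possible at r2c6, so r2c6=7.
Step 29. [r9c9∈{9}] nothing but 9 survives at r9c9 ⇒ r9c9=9.
Step 30. [r1c3∈{3}] r1c3 has the single candidate 3. So r1c3=3.
Step 31. [r2c1∈{9}] r2c1 is down to just 9. So r2c1=9.
Step 32. [r3c6∈{3}] only 3 remains possible at r3c6. So r3c6=3.
Step 33. [r4c4∈{1}] r4c4's peers cover all but 1, so r4c4=1.
Step 34. [r2c2∈{6}] nothing but 6 survives at r2c2, so r2c2=6.
Step 35. [r9c2∈{1}] r9c2 has the single candidate 1. So r9c2=1.
Step 36. [r6c7∈{3}] r6c7's peers cover all but 3 ⇒ r6c7=3.
Step 37. [r1c5∈{4}] r1c5 has the single candidate 4. So r1c5=4.
Step 38. [r8c7∈{6}] r8c7's peers cover all but 6, so r8c7=6.
Step 39. [r3c9∈{5}] r3c9 has the single candidate 5 ⇒ r3c9=5.
Step 40. [r5c5∈{7}] nothing but 7 survives at r5c5 ⇒ r5c5=7.
Step 41. [r6c5∈{9}] nothing but 9 survives at r6c5 ⇒ r6c5=9.
Step 42. [r7c6∈{9}] r7c6 is down to just 9. So r7c6=9.
Step 43. [r4c7∈{8}] r4c7's peers cover all but 8. So r4c7=8.
Step 44. [r8c1∈{4}] r8c1 has the single candidate 4, so r8c1=4.
Step 45. [r9c3∈{7}] r9c3 has the single candidate 7 ⇒ r9c3=7.
Step 46. [r8c9∈{2}] r8c9's peers cover all but 2, so r8c9=2.
Step 47. [r2c9∈{8}] r2c9 is down to just 8, so r2c9=8.
Step 48. [r2c5∈{1}] r2c5 is down to just 1. So r2c5=1.

Answer: 8 2 3 9 4 5 1 6 7 / 9 6 5 2 1 7 4 3 8 / 7 4 1 6 8 3 2 9 5 / 5 9 2 1 3 6 8 7 4 / 3 8 6 5 7 4 9 2 1 / 1 7 4 8 9 2 3 5 6 / 2 5 8 4 6 9 7 1 3 / 4 3 9 7 5 1 6 8 2 / 6 1 7 3 2 8 5 4 9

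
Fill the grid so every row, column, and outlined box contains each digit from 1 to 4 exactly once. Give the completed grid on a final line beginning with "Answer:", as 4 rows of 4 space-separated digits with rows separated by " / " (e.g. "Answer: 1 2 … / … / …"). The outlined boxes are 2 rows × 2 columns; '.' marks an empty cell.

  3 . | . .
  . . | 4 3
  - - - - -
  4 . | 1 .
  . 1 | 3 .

Step 1. [r2c2∈{2}] r2c2 is down to just 2 ⇒ r2c2=2.
Step 2. [r3c4∈{2}] r3c4's peers cover all but 2. So r3c4=2.
Step 3. [r3c2∈{3}] only 3 remains possible at r3c2, so r3c2=3.
Step 4. [r4c1∈{2}] nothing but 2 survives at r4c1. So r4c1=2.
Step 5. [r1c2∈{4}] r1c2 is down to just 4. So r1c2=4.
Step 6. [r4c4∈{4}] only 4 remains possible at r4c4. So r4c4=4.
Step 7. [r1c3∈{2}] r1c3 has the single candidate 2, so r1c3=2.
Step 8. [r1c4∈{1}] r1c4 is down to just 1 ⇒ r1c4=1.
Step 9. [r2c1∈{1}] only 1 remains possible at r2c1 ⇒ r2c1=1.

Answer: 3 4 2 1 / 1 2 4 3 / 4 3 1 2 / 2 1 3 4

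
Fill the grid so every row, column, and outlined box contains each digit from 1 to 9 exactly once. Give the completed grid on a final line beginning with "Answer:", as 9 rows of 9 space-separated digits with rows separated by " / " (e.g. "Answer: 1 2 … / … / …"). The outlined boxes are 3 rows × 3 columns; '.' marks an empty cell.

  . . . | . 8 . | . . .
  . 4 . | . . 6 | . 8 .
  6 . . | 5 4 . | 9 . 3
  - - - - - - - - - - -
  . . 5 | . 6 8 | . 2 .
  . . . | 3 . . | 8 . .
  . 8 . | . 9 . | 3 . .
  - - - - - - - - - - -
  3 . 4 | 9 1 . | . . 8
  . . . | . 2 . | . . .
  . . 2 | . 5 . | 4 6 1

Step 1. [r7c6∈{7}] r7c6 has the single candidate 7 ⇒ r7c6=7.
Step 2. [r5c5∈{7}] nothing but 7 survives at r5c5 ⇒ r5c5=7.
Step 3. [r7c8∈{5}] r7c8 is down to just 5 ⇒ r7c8=5.
Step 4. [r8c7∈{7}] r8c7's peers cover all but 7 ⇒ r8c7=7.
Step 5. [r4c7∈{1}] only 1 remains possible at r4c7, so r4c7=1.
Step 6. [r4c4∈{4}] r4c4 is down to just 4 ⇒ r4c4=4.
Step 7. [r1c6∈{1,2,3,9}] col 6 places 9 nowhere but r1c6. So r1c6=9.
Step 8. [r8c9∈{9}] only 9 remains possible at r8c9. So r8c9=9.
Step 9. [r4c9∈{7}] r4c9 has the single candidate 7, so r4c9=7.
Step 10. [r4c1∈{9}] r4c1 is down to just 9. So r4c1=9.
Step 11. [r6c8∈{4}] r6c8 has the single candidate 4 ⇒ r6c8=4.
Step 12. [r7c2∈{6}] r7c2 has the single candidate 6 ⇒ r7c2=6.
Step 13. [r3c3∈{1,7,8}] across row 3, 8 lands solely at r3c3 ⇒ r3c3=8.
Step 14. [r8c3∈{1}] r8c3's peers cover all but 1 ⇒ r8c3=1.
Step 15. [r1c9∈{2,4,5,6}] row 1 places 4 nowhere but r1c9. So r1c9=4.
Step 16. [r2c9∈{2,5}] r2c9 is the only open cell in col 9 admitting 2. So r2c9=2.
Step 17. [r2c3∈{3,7,9}] across row 2, 9 lands solely at r2c3. So r2c3=9.
Step 18. [r8c2∈{5}] r8c2 is down to just 5 ⇒ r8c2=5.
Step 19. [r5c1∈{1,2,4}] r5c1 is the only open cell in row 5 admitting 4 ⇒ r5c1=4.
Step 20. [r5c3∈{6}] r5c3 has the single candidate 6, so r5c3=6.
Step 21. [r9c4∈{8}] r9c4 is down to just 8. So r9c4=8.
Step 22. [r9c1∈{7}] nothing but 7 survives at r9c1. So r9c1=7.
Step 23. [r2c4∈{1,7}] across row 2, 7 lands solely at r2c4, so r2c4=7.
Step 24. [r2c1∈{1,5}] r2c1 is the only open cell in row 2 admitting 1. So r2c1=1.
Step 25. [r6c1∈{2}] r6c1's peers cover all but 2, so r6c1=2.
Step 26. [r6c4∈{1}] r6c4 is down to just 1, so r6c4=1.
Step 27. [r1c4∈{2}] only 2 remains possible at r1c4. So r1c4=2.
Step 28. [r6c6∈{5}] nothing but 5 survives at r6c6 ⇒ r6c6=5.
Step 29. [r1c3∈{3,7}] across col 3, 3 lands solely at r1c3. So r1c3=3.
Step 30. [r1c8∈{1,7}] row 1 places 1 nowhere but r1c8 ⇒ r1c8=1.
Step 31. [r8c6∈{3,4}] r8c6 is the only open cell in row 8 admitting 4, so r8c6=4.
Step 32. [r2c7∈{5}] r2c7 is down to just 5, so r2c7=5.
Step 33. [r3c2∈{2,7}] row 3 places 2 nowhere but r3c2. So r3c2=2.
Step 34. [r1c1∈{5}] only 5 remains possible at r1c1, so r1c1=5.
Step 35. [r9c6∈{3}] nothing but 3 survives at r9c6 ⇒ r9c6=3.
Step 36. [r9c2∈{9}] r9c2 has the single candidate 9. So r9c2=9.
Step 37. [r4c2∈{3}] r4c2 has the single candidate 3. So r4c2=3.
Step 38. [r6c9∈{6}] r6c9's peers cover all but 6, so r6c9=6.
Step 39. [r3c6∈{1}] r3c6's peers cover all but 1. So r3c6=1.
Step 40. [r5c6∈{2}] r5c6's peers cover all but 2. So r5c6=2.
Step 41. [r8c1∈{8}] only 8 remains possible at r8c1, so r8c1=8.
Step 42. [r8c4∈{6}] r8c4's peers cover all but 6, so r8c4=6.
Step 43. [r1c7∈{6}] r1c7 has the single candidate 6 ⇒ r1c7=6.
Step 44. [r8c8∈{3}] r8c8 has the single candidate 3. So r8c8=3.
Step 45. [r5c2∈{1}] only 1 remains possible at r5c2, so r5c2=1.
Step 46. [r7c7∈{2}] r7c7 has the single candidate 2, so r7c7=2.
Step 47. [r5c9∈{5}] r5c9's peers cover all but 5, so r5c9=5.
Step 48. [r1c2∈{7}] only 7 remains possible at r1c2. So r1c2=7.
Step 49. [r2c5∈{3}] r2c5 has the single candidate 3. So r2c5=3.
Step 50. [r3c8∈{7}] r3c8 has the single candidate 7 ⇒ r3c8=7.
Step 51. [r5c8∈{9}] only 9 remains possible at r5c8. So r5c8=9.
Step 52. [r6c3∈{7}] r6c3's peers cover all but 7 ⇒ r6c3=7.

Answer: 5 7 3 2 8 9 6 1 4 / 1 4 9 7 3 6 5 8 2 / 6 2 8 5 4 1 9 7 3 / 9 3 5 4 6 8 1 2 7 / 4 1 6 3 7 2 8 9 5 / 2 8 7 1 9 5 3 4 6 / 3 6 4 9 1 7 2 5 8 / 8 5 1 6 2 4 7 3 9 / 7 9 2 8 5 3 4 6 1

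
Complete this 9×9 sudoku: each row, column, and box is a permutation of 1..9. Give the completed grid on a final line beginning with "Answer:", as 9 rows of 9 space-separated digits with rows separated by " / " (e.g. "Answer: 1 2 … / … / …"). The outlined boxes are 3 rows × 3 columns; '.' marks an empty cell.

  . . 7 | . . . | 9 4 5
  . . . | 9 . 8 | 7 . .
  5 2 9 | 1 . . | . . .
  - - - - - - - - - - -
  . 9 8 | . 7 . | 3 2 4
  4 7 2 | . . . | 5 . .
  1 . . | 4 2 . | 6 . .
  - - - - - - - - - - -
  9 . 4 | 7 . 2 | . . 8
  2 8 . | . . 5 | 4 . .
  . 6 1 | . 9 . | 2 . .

Step 1. [r8c3∈{3}] r8c3 is down to just 3, so r8c3=3.
Step 2. [r8c4∈{6}] only 6 remains possible at r8c4 ⇒ r8c4=6.
Step 3. [r5c5∈{1,3,6,8}] r5c5 is the only open cell in col 5 admitting 8, so r5c5=8.
Step 4. [r5c6∈{1,3,6,9}] r5c6 is the only open cell in row 5 admitting 6 ⇒ r5c6=6.
Step 5. [r1c6∈{3}] r1c6 has the single candidate 3 ⇒ r1c6=3.
Step 6. [r7c8∈{1,3,5,6}] across row 7, 6 lands solely at r7c8 ⇒ r7c8=6.
Step 7. [r2c1∈{3,6}] in col 1, 3 fits only at r2c1. So r2c1=3.
Step 8. [r2c8∈{1}] nothing but 1 survives at r2c8 ⇒ r2c8=1.
Step 9. [r5c8∈{9}] r5c8's peers cover all but 9 ⇒ r5c8=9.
Step 10. [r8c8∈{7}] r8c8 has the single candidate 7, so r8c8=7.
Step 11. [r9c9∈{3}] r9c9 has the single candidate 3 ⇒ r9c9=3.
Step 12. [r1c5∈{6}] r1c5 has the single candidate 6. So r1c5=6.
Step 13. [r7c7∈{1}] r7c7 is down to just 1. So r7c7=1.
Step 14. [r3c5∈{4}] only 4 remains possible at r3c5 ⇒ r3c5=4.
Step 15. [r3c7∈{8}] r3c7 has the single candidate 8. So r3c7=8.
Step 16. [r3c9∈{6}] r3c9's peers cover all but 6, so r3c9=6.
Step 17. [r6c3∈{5}] nothing but 5 survives at r6c3 ⇒ r6c3=5.
Step 18. [r6c8∈{8}] r6c8's peers cover all but 8. So r6c8=8.
Step 19. [r2c5∈{5}] r2c5 is down to just 5. So r2c5=5.
Step 20. [r1c2∈{1}] only 1 remains possible at r1c2. So r1c2=1.
Step 21. [r5c9∈{1}] r5c9 is down to just 1, so r5c9=1.
Step 22. [r4c4∈{5}] r4c4 is down to just 5. So r4c4=5.
Step 23. [r3c8∈{3}] nothing but 3 survives at r3c8, so r3c8=3.
Step 24. [r7c5∈{3}] r7c5 has the single candidate 3, so r7c5=3.
Step 25. [r2c2∈{4}] nothing but 4 survives at r2c2, so r2c2=4.
Step 26. [r9c1∈{7}] r9c1's peers cover all but 7 ⇒ r9c1=7.
Step 27. [r2c3∈{6}] r2c3 has the single candidate 6. So r2c3=6.
Step 28. [r9c6∈{4}] r9c6's peers cover all but 4. So r9c6=4.
Step 29. [r9c8∈{5}] r9c8 has the single candidate 5 ⇒ r9c8=5.
Step 30. [r1c4∈{2}] nothing but 2 survives at r1c4 ⇒ r1c4=2.
Step 31. [r4c6∈{1}] r4c6 is down to just 1 ⇒ r4c6=1.
Step 32. [r5c4∈{3}] r5c4's peers cover all but 3, so r5c4=3.
Step 33. [r8c5∈{1}] only 1 remains possible at r8c5 ⇒ r8c5=1.
Step 34. [r7c2∈{5}] only 5 remains possible at r7c2. So r7c2=5.
Step 35. [r2c9∈{2}] only 2 remains possible at r2c9. So r2c9=2.
Step 36. [r9c4∈{8}] only 8 remains possible at r9c4 ⇒ r9c4=8.
Step 37. [r6c9∈{7}] only 7 remains possible at r6c9 ⇒ r6c9=7.
Step 38. [r6c6∈{9}] nothing but 9 survives at r6c6 ⇒ r6c6=9.
Step 39. [r1c1∈{8}] r1c1's peers cover all but 8 ⇒ r1c1=8.
Step 40. [r8c9∈{9}] r8c9 is down to just 9. So r8c9=9.
Step 41. [r4c1∈{6}] r4c1 has the single candidate 6 ⇒ r4c1=6.
Step 42. [r6c2∈{3}] r6c2 is down to just 3, so r6c2=3.
Step 43. [r3c6∈{7}] r3c6's peers cover all but 7 ⇒ r3c6=7.

Answer: 8 1 7 2 6 3 9 4 5 / 3 4 6 9 5 8 7 1 2 / 5 2 9 1 4 7 8 3 6 / 6 9 8 5 7 1 3 2 4 / 4 7 2 3 8 6 5 9 1 / 1 3 5 4 2 9 6 8 7 / 9 5 4 7 3 2 1 6 8 / 2 8 3 6 1 5 4 7 9 / 7 6 1 8 9 4 2 5 3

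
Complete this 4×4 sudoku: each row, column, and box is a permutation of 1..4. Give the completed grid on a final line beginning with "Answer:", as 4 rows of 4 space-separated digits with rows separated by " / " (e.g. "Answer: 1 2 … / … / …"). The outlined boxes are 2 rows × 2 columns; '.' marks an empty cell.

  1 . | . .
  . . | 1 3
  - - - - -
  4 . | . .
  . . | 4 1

Step 1. [r1c2∈{2,3,4}] row 1 places 3 nowhere but r1c2 ⇒ r1c2=3.
Step 2. [r4c2∈{2}] nothing but 2 survives at r4c2. So r4c2=2.
Step 3. [r1c3∈{2}] r1c3's peers cover all but 2 ⇒ r1c3=2.
Step 4. [r3c4∈{2}] r3c4 is down to just 2. So r3c4=2.
Step 5. [r4c1∈{3}] only 3 remains possible at r4c1, so r4c1=3.
Step 6. [r3c2∈{1}] r3c2's peers cover all but 1, so r3c2=1.
Step 7. [r1c4∈{4}] only 4 remains possible at r1c4 ⇒ r1c4=4.
Step 8. [r2c1∈{2}] r2c1 has the single candidate 2 ⇒ r2c1=2.
Step 9. [r3c3∈{3}] r3c3 is down to just 3, so r3c3=3.
Step 10. [r2c2∈{4}] nothing but 4 survives at r2c2, so r2c2=4.

Answer: 1 3 2 4 / 2 4 1 3 / 4 1 3 2 / 3 2 4 1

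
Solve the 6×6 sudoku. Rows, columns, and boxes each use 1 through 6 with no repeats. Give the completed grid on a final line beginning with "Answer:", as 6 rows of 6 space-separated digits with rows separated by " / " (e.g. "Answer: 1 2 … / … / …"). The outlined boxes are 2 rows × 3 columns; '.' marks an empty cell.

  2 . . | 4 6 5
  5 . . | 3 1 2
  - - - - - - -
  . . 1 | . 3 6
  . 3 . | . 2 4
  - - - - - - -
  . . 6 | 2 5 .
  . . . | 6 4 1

Step 1. [r3c2∈{2,4,5}] 2 has one home in row 3: r3c2. So r3c2=2.
Step 2. [r5c1∈{1,3,4}] col 1 places 1 nowhere but r5c1 ⇒ r5c1=1.
Step 3. [r4c3∈{5}] r4c3's peers cover all but 5 ⇒ r4c3=5.
Step 4. [r1c3∈{3}] nothing but 3 survives at r1c3 ⇒ r1c3=3.
Step 5. [r5c2∈{4}] r5c2 has the single candidate 4, so r5c2=4.
Step 6. [r6c2∈{5}] r6c2's peers cover all but 5 ⇒ r6c2=5.
Step 7. [r4c1∈{6}] r4c1 has the single candidate 6, so r4c1=6.
Step 8. [r1c2∈{1}] r1c2 has the single candidate 1 ⇒ r1c2=1.
Step 9. [r2c3∈{4}] r2c3 is down to just 4 ⇒ r2c3=4.
Step 10. [r2c2∈{6}] nothing but 6 survives at r2c2 ⇒ r2c2=6.
Step 11. [r4c4∈{1}] only 1 remains possible at r4c4 ⇒ r4c4=1.
Step 12. [r3c4∈{5}] r3c4's peers cover all but 5 ⇒ r3c4=5.
Step 13. [r3c1∈{4}] r3c1's peers cover all but 4. So r3c1=4.
Step 14. [r6c3∈{2}] r6c3 is down to just 2. So r6c3=2.
Step 15. [r6c1∈{3}] r6c1 has the single candidate 3 ⇒ r6c1=3.
Step 16. [r5c6∈{3}] r5c6's peers cover all but 3, so r5c6=3.

Answer: 2 1 3 4 6 5 / 5 6 4 3 1 2 / 4 2 1 5 3 6 / 6 3 5 1 2 4 / 1 4 6 2 5 3 / 3 5 2 6 4 1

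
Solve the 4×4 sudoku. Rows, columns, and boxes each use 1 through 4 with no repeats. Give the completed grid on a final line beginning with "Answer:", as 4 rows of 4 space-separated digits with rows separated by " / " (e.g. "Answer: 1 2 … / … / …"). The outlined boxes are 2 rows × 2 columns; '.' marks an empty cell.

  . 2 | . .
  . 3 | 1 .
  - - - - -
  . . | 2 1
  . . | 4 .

Step 1. [r2c1∈{4}] r2c1's peers cover all but 4, so r2c1=4.
Step 2. [r4c4∈{3}] nothing but 3 survives at r4c4 ⇒ r4c4=3.
Step 3. [r1c1∈{1}] r1c1 is down to just 1 ⇒ r1c1=1.
Step 4. [r1c3∈{3}] r1c3 is down to just 3 ⇒ r1c3=3.
Step 5. [r4c1∈{2}] r4c1's peers cover all but 2, so r4c1=2.
Step 6. [r3c2∈{4}] nothing but 4 survives at r3c2 ⇒ r3c2=4.
Step 7. [r3c1∈{3}] r3c1's peers cover all but 3 ⇒ r3c1=3.
Step 8. [r1c4∈{4}] nothing but 4 survives at r1c4. So r1c4=4.
Step 9. [r2c4∈{2}] r2c4's peers cover all but 2, so r2c4=2.
Step 10. [r4c2∈{1}] r4c2 has the single candidate 1 ⇒ r4c2=1.

Answer: 1 2 3 4 / 4 3 1 2 / 3 4 2 1 / 2 1 4 3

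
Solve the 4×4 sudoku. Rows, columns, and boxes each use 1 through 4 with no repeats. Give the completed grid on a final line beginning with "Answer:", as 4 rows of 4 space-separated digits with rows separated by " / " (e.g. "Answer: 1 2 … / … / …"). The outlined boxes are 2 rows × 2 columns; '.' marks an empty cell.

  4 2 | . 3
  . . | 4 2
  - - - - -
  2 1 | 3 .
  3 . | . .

Step 1. [r4c4∈{1,4}] in col 4, 1 fits only at r4c4. So r4c4=1.
Step 2. [r1c3∈{1}] r1c3's peers cover all but 1, so r1c3=1.
Step 3. [r2c1∈{1}] nothing but 1 survives at r2c1. So r2c1=1.
Step 4. [r4c2∈{4}] only 4 remains possible at r4c2, so r4c2=4.
Step 5. [r3c4∈{4}] nothing but 4 survives at r3c4 ⇒ r3c4=4.
Step 6. [r4c3∈{2}] only 2 remains possible at r4c3, so r4c3=2.
Step 7. [r2c2∈{3}] r2c2 has the single candidate 3, so r2c2=3.

Answer: 4 2 1 3 / 1 3 4 2 / 2 1 3 4 / 3 4 2 1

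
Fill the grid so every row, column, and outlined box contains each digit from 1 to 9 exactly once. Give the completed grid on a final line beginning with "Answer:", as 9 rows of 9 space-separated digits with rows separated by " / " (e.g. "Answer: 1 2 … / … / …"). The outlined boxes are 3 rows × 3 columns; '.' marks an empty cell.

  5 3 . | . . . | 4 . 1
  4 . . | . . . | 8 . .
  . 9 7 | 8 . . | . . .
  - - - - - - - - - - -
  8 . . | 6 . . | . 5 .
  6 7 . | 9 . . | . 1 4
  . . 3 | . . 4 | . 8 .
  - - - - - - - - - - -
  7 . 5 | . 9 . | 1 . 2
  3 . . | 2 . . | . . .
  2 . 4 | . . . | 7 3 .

Step 1. [r9c9∈{5,6,8,9}] row 9 places 9 nowhere but r9c9. So r9c9=9.
Step 2. [r5c3∈{2}] nothing but 2 survives at r5c3, so r5c3=2.
Step 3. [r1c4∈{7}] r1c4 has the single candidate 7, so r1c4=7.
Step 4. [r3c5∈{1,2,3,4,5,6}] in row 3, 4 fits only at r3c5. So r3c5=4.
Step 5. [r8c9∈{5,6,8}] across col 9, 8 lands solely at r8c9, so r8c9=8.
Step 6. [r5c7∈{3}] only 3 remains possible at r5c7. So r5c7=3.
Step 7. [r2c2∈{1,2,6}] 2 has one home in col 2: r2c2. So r2c2=2.
Step 8. [r8c7∈{5,6}] r8c7 is the only open cell in box 9 admitting 5, so r8c7=5.
Step 9. [r4c9∈{7}] nothing but 7 survives at r4c9, so r4c9=7.
Step 10. [r6c5∈{1,2,5,7}] r6c5 is the only open cell in row 6 admitting 7 ⇒ r6c5=7.
Step 11. [r6c7∈{2,6,9}] across row 6, 2 lands solely at r6c7. So r6c7=2.
Step 12. [r3c7∈{6}] nothing but 6 survives at r3c7 ⇒ r3c7=6.
Step 13. [r3c1∈{1}] r3c1 is down to just 1. So r3c1=1.
Step 14. [r2c3∈{6}] only 6 remains possible at r2c3 ⇒ r2c3=6.
Step 15. [r8c6∈{1,6,7}] 7 has one home in row 8: r8c6. So r8c6=7.
Step 16. [r3c8∈{2}] r3c8 is down to just 2, so r3c8=2.
Step 17. [r7c4∈{3,4}] across col 4, 4 lands solely at r7c4, so r7c4=4.
Step 18. [r2c4∈{1,3,5}] col 4 places 3 nowhere but r2c4. So r2c4=3.
Step 19. [r3c6∈{5}] r3c6 has the single candidate 5. So r3c6=5.
Step 20. [r2c5∈{1}] r2c5 has the single candidate 1 ⇒ r2c5=1.
Step 21. [r8c5∈{6}] only 6 remains possible at r8c5 ⇒ r8c5=6.
Step 22. [r8c2∈{1}] r8c2 has the single candidate 1 ⇒ r8c2=1.
Step 23. [r5c5∈{5,8}] in row 5, 5 fits only at r5c5, so r5c5=5.
Step 24. [r9c5∈{8}] r9c5 is down to just 8, so r9c5=8.
Step 25. [r2c6∈{9}] r2c6's peers cover all but 9, so r2c6=9.
Step 26. [r9c6∈{1}] r9c6 has the single candidate 1. So r9c6=1.
Step 27. [r1c5∈{2}] nothing but 2 survives at r1c5 ⇒ r1c5=2.
Step 28. [r4c5∈{3}] only 3 remains possible at r4c5, so r4c5=3.
Step 29. [r4c7∈{9}] only 9 remains possible at r4c7. So r4c7=9.
Step 30. [r9c2∈{6}] r9c2 is down to just 6 ⇒ r9c2=6.
Step 31. [r6c4∈{1}] r6c4 is down to just 1, so r6c4=1.
Step 32. [r9c4∈{5}] r9c4 has the single candidate 5 ⇒ r9c4=5.
Step 33. [r2c9∈{5}] r2c9 is down to just 5, so r2c9=5.
Step 34. [r4c3∈{1}] r4c3's peers cover all but 1. So r4c3=1.
Step 35. [r5c6∈{8}] r5c6's peers cover all but 8, so r5c6=8.
Step 36. [r1c3∈{8}] only 8 remains possible at r1c3, so r1c3=8.
Step 37. [r2c8∈{7}] nothing but 7 survives at r2c8. So r2c8=7.
Step 38. [r4c2∈{4}] r4c2 has the single candidate 4. So r4c2=4.
Step 39. [r7c6∈{3}] r7c6's peers cover all but 3. So r7c6=3.
Step 40. [r1c6∈{6}] r1c6's peers cover all but 6. So r1c6=6.
Step 41. [r8c3∈{9}] only 9 remains possible at r8c3. So r8c3=9.
Step 42. [r6c2∈{5}] r6c2's peers cover all but 5 ⇒ r6c2=5.
Step 43. [r6c1∈{9}] r6c1's peers cover all but 9. So r6c1=9.
Step 44. [r1c8∈{9}] only 9 remains possible at r1c8. So r1c8=9.
Step 45. [r4c6∈{2}] r4c6's peers cover all but 2, so r4c6=2.
Step 46. [r3c9∈{3}] r3c9 has the single candidate 3, so r3c9=3.
Step 47. [r8c8∈{4}] r8c8 is down to just 4 ⇒ r8c8=4.
Step 48. [r6c9∈{6}] r6c9 is down to just 6 ⇒ r6c9=6.
Step 49. [r7c8∈{6}] r7c8's peers cover all but 6. So r7c8=6.
Step 50. [r7c2∈{8}] nothing but 8 survives at r7c2. So r7c2=8.

Answer: 5 3 8 7 2 6 4 9 1 / 4 2 6 3 1 9 8 7 5 / 1 9 7 8 4 5 6 2 3 / 8 4 1 6 3 2 9 5 7 / 6 7 2 9 5 8 3 1 4 / 9 5 3 1 7 4 2 8 6 / 7 8 5 4 9 3 1 6 2 / 3 1 9 2 6 7 5 4 8 / 2 6 4 5 8 1 7 3 9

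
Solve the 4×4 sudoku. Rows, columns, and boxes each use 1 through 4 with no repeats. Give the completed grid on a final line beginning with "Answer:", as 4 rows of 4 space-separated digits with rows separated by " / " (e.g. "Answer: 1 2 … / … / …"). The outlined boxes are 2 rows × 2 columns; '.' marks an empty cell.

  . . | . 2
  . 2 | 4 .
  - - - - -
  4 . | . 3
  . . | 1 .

Step 1. [r2c1∈{1,3}] across row 2, 3 lands solely at r2c1, so r2c1=3.
Step 2. [r1c1∈{1}] only 1 remains possible at r1c1 ⇒ r1c1=1.
Step 3. [r3c2∈{1}] r3c2 is down to just 1. So r3c2=1.
Step 4. [r1c2∈{4}] r1c2's peers cover all but 4 ⇒ r1c2=4.
Step 5. [r4c4∈{4}] only 4 remains possible at r4c4 ⇒ r4c4=4.
Step 6. [r3c3∈{2}] only 2 remains possible at r3c3. So r3c3=2.
Step 7. [r4c1∈{2}] r4c1 is down to just 2, so r4c1=2.
Step 8. [r1c3∈{3}] r1c3 has the single candidate 3, so r1c3=3.
Step 9. [r4c2∈{3}] only 3 remains possible at r4c2, so r4c2=3.
Step 10. [r2c4∈{1}] only 1 remains possible at r2c4 ⇒ r2c4=1.

Answer: 1 4 3 2 / 3 2 4 1 / 4 1 2 3 / 2 3 1 4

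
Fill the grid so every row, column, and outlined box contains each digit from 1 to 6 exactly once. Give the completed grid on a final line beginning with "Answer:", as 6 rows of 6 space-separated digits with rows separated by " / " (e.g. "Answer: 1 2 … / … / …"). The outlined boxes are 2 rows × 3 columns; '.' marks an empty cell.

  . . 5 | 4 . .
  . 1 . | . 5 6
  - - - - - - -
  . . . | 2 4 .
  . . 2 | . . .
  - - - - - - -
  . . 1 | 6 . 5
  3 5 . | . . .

Step 1. [r2c1∈{2,4}] 2 has one home in row 2: r2c1 ⇒ r2c1=2.
Step 2. [r2c4∈{3}] r2c4 is down to just 3, so r2c4=3.
Step 3. [r3c3∈{3,6}] across col 3, 3 lands solely at r3c3. So r3c3=3.
Step 4. [r3c6∈{1}] nothing but 1 survives at r3c6 ⇒ r3c6=1.
Step 5. [r3c2∈{6}] r3c2 has the single candidate 6 ⇒ r3c2=6.
Step 6. [r5c1∈{4}] r5c1 has the single candidate 4. So r5c1=4.
Step 7. [r5c5∈{2,3}] across row 5, 3 lands solely at r5c5, so r5c5=3.
Step 8. [r1c6∈{2}] r1c6 is down to just 2 ⇒ r1c6=2.
Step 9. [r1c5∈{1}] r1c5 has the single candidate 1 ⇒ r1c5=1.
Step 10. [r3c1∈{5}] r3c1's peers cover all but 5, so r3c1=5.
Step 11. [r4c5∈{6}] only 6 remains possible at r4c5 ⇒ r4c5=6.
Step 12. [r6c6∈{4}] r6c6's peers cover all but 4. So r6c6=4.
Step 13. [r4c6∈{3}] r4c6 is down to just 3. So r4c6=3.
Step 14. [r1c2∈{3}] r1c2 has the single candidate 3. So r1c2=3.
Step 15. [r4c2∈{4}] r4c2 has the single candidate 4, so r4c2=4.
Step 16. [r1c1∈{6}] nothing but 6 survives at r1c1 ⇒ r1c1=6.
Step 17. [r6c5∈{2}] only 2 remains possible at r6c5, so r6c5=2.
Step 18. [r2c3∈{4}] r2c3's peers cover all but 4 ⇒ r2c3=4.
Step 19. [r4c1∈{1}] r4c1 has the single candidate 1 ⇒ r4c1=1.
Step 20. [r4c4∈{5}] only 5 remains possible at r4c4 ⇒ r4c4=5.
Step 21. [r6c4∈{1}] only 1 remains possible at r6c4. So r6c4=1.
Step 22. [r6c3∈{6}] nothing but 6 survives at r6c3, so r6c3=6.
Step 23. [r5c2∈{2}] nothing but 2 survives at r5c2. So r5c2=2.

Answer: 6 3 5 4 1 2 / 2 1 4 3 5 6 / 5 6 3 2 4 1 / 1 4 2 5 6 3 / 4 2 1 6 3 5 / 3 5 6 1 2 4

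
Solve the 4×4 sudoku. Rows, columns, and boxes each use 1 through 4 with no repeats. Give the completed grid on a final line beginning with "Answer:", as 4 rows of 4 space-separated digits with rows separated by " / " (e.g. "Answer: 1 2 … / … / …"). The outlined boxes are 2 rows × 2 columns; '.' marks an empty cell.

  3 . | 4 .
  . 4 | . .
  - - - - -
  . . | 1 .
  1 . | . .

Step 1. [r2c1∈{2}] r2c1 has the single candidate 2, so r2c1=2.
Step 2. [r4c3∈{2,3}] r4c3 is the only open cell in col 3 admitting 2, so r4c3=2.
Step 3. [r4c2∈{3}] nothing but 3 survives at r4c2. So r4c2=3.
Step 4. [r3c4∈{3,4}] across row 3, 3 lands solely at r3c4, so r3c4=3.
Step 5. [r2c4∈{1}] r2c4 is down to just 1 ⇒ r2c4=1.
Step 6. [r1c2∈{1}] r1c2's peers cover all but 1. So r1c2=1.
Step 7. [r3c1∈{4}] r3c1 has the single candidate 4. So r3c1=4.
Step 8. [r1c4∈{2}] nothing but 2 survives at r1c4. So r1c4=2.
Step 9. [r3c2∈{2}] only 2 remains possible at r3c2. So r3c2=2.
Step 10. [r2c3∈{3}] r2c3's peers cover all but 3, so r2c3=3.
Step 11. [r4c4∈{4}] r4c4 has the single candidate 4, so r4c4=4.

Answer: 3 1 4 2 / 2 4 3 1 / 4 2 1 3 / 1 3 2 4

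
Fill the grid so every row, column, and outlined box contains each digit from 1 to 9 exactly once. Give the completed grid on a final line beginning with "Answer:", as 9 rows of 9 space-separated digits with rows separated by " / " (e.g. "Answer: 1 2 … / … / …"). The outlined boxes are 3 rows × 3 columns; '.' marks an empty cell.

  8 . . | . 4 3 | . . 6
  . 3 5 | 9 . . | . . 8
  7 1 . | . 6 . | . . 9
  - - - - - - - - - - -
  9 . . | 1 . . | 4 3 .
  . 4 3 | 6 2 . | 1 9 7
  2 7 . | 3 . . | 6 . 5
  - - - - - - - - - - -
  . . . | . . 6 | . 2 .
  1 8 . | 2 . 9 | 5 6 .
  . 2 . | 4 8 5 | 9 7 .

Step 1. [r7c4∈{7}] r7c4 is down to just 7. So r7c4=7.
Step 2. [r2c6∈{1,2,7}] across col 6, 1 lands solely at r2c6. So r2c6=1.
Step 3. [r5c6∈{8}] nothing but 8 survives at r5c6, so r5c6=8.
Step 4. [r2c7∈{2,7}] 2 has one home in row 2: r2c7. So r2c7=2.
Step 5. [r2c8∈{4}] only 4 remains possible at r2c8. So r2c8=4.
Step 6. [r7c1∈{3,4,5}] across col 1, 4 lands solely at r7c1. So r7c1=4.
Step 7. [r4c5∈{5,7}] in col 5, 5 fits only at r4c5 ⇒ r4c5=5.
Step 8. [r1c3∈{2,9}] r1c3 is the only open cell in row 1 admitting 2, so r1c3=2.
Step 9. [r7c5∈{1,3}] 1 has one home in col 5: r7c5, so r7c5=1.
Step 10. [r7c9∈{3}] only 3 remains possible at r7c9 ⇒ r7c9=3.
Step 11. [r1c4∈{5}] r1c4 is down to just 5 ⇒ r1c4=5.
Step 12. [r4c3∈{6,8}] across row 4, 8 lands solely at r4c3. So r4c3=8.
Step 13. [r9c3∈{6}] only 6 remains possible at r9c3, so r9c3=6.
Step 14. [r1c2∈{9}] r1c2 is down to just 9. So r1c2=9.
Step 15. [r6c8∈{8}] only 8 remains possible at r6c8. So r6c8=8.
Step 16. [r4c6∈{7}] r4c6's peers cover all but 7, so r4c6=7.
Step 17. [r3c4∈{8}] nothing but 8 survives at r3c4 ⇒ r3c4=8.
Step 18. [r1c8∈{1}] r1c8 has the single candidate 1. So r1c8=1.
Step 19. [r6c5∈{9}] r6c5's peers cover all but 9 ⇒ r6c5=9.
Step 20. [r6c6∈{4}] only 4 remains possible at r6c6. So r6c6=4.
Step 21. [r9c9∈{1}] r9c9 is down to just 1. So r9c9=1.
Step 22. [r8c3∈{7}] r8c3's peers cover all but 7 ⇒ r8c3=7.
Step 23. [r3c6∈{2}] r3c6 is down to just 2, so r3c6=2.
Step 24. [r2c5∈{7}] r2c5's peers cover all but 7. So r2c5=7.
Step 25. [r2c1∈{6}] r2c1's peers cover all but 6. So r2c1=6.
Step 26. [r4c9∈{2}] r4c9 has the single candidate 2. So r4c9=2.
Step 27. [r3c7∈{3}] only 3 remains possible at r3c7 ⇒ r3c7=3.
Step 28. [r7c2∈{5}] r7c2's peers cover all but 5. So r7c2=5.
Step 29. [r1c7∈{7}] only 7 remains possible at r1c7, so r1c7=7.
Step 30. [r3c8∈{5}] nothing but 5 survives at r3c8, so r3c8=5.
Step 31. [r9c1∈{3}] only 3 remains possible at r9c1 ⇒ r9c1=3.
Step 32. [r4c2∈{6}] r4c2 is down to just 6, so r4c2=6.
Step 33. [r5c1∈{5}] only 5 remains possible at r5c1. So r5c1=5.
Step 34. [r8c5∈{3}] only 3 remains possible at r8c5, so r8c5=3.
Step 35. [r3c3∈{4}] r3c3 is down to just 4, so r3c3=4.
Step 36. [r6c3∈{1}] nothing but 1 survives at r6c3 ⇒ r6c3=1.
Step 37. [r8c9∈{4}] r8c9 has the single candidate 4, so r8c9=4.
Step 38. [r7c7∈{8}] r7c7 has the single candidate 8. So r7c7=8.
Step 39. [r7c3∈{9}] r7c3 is down to just 9 ⇒ r7c3=9.

Answer: 8 9 2 5 4 3 7 1 6 / 6 3 5 9 7 1 2 4 8 / 7 1 4 8 6 2 3 5 9 / 9 6 8 1 5 7 4 3 2 / 5 4 3 6 2 8 1 9 7 / 2 7 1 3 9 4 6 8 5 / 4 5 9 7 1 6 8 2 3 / 1 8 7 2 3 9 5 6 4 / 3 2 6 4 8 5 9 7 1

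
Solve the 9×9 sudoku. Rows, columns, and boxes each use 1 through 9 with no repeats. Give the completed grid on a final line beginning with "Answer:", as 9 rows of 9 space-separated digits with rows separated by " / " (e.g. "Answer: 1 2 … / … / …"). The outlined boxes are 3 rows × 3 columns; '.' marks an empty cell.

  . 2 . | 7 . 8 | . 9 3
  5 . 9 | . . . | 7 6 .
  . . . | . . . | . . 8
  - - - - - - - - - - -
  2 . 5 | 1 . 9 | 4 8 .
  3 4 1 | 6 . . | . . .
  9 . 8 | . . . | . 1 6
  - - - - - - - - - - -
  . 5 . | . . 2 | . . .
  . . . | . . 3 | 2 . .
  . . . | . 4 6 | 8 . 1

Step 1. [r9c1∈{7}] r9c1 has the single candidate 7 ⇒ r9c1=7.
Step 2. [r4c9∈{7}] only 7 remains possible at r4c9, so r4c9=7.
Step 3. [r5c5∈{2,5,7,8}] across row 5, 8 lands solely at r5c5. So r5c5=8.
Step 4. [r7c7∈{3,6,9}] col 7 places 6 nowhere but r7c7. So r7c7=6.
Step 5. [r4c5∈{3}] nothing but 3 survives at r4c5. So r4c5=3.
Step 6. [r3c3∈{3,4,6,7}] in col 3, 7 fits only at r3c3. So r3c3=7.
Step 7. [r5c6∈{5,7}] row 5 places 7 nowhere but r5c6, so r5c6=7.
Step 8. [r2c2∈{1,3,8}] across row 2, 8 lands solely at r2c2 ⇒ r2c2=8.
Step 9. [r3c2∈{1,3,6}] in box 1, 3 fits only at r3c2. So r3c2=3.
Step 10. [r8c2∈{1,6,9}] r8c2 is the only open cell in col 2 admitting 1 ⇒ r8c2=1.
Step 11. [r7c5∈{1,7,9}] 1 has one home in row 7: r7c5, so r7c5=1.
Step 12. [r2c5∈{2}] nothing but 2 survives at r2c5 ⇒ r2c5=2.
Step 13. [r6c5∈{5}] r6c5 is down to just 5 ⇒ r6c5=5.
Step 14. [r3c6∈{1,4,5}] in col 6, 5 fits only at r3c6, so r3c6=5.
Step 15. [r2c9∈{4}] r2c9 is down to just 4, so r2c9=4.
Step 16. [r7c8∈{3,4,7}] 7 has one home in row 7: r7c8. So r7c8=7.
Step 17. [r7c9∈{9}] r7c9 has the single candidate 9 ⇒ r7c9=9.
Step 18. [r8c9∈{5}] r8c9's peers cover all but 5, so r8c9=5.
Step 19. [r1c5∈{6}] r1c5's peers cover all but 6, so r1c5=6.
Step 20. [r1c3∈{4}] r1c3 has the single candidate 4 ⇒ r1c3=4.
Step 21. [r3c1∈{1,6}] 6 has one home in row 3: r3c1. So r3c1=6.
Step 22. [r5c8∈{2,5}] col 8 places 5 nowhere but r5c8 ⇒ r5c8=5.
Step 23. [r3c5∈{9}] nothing but 9 survives at r3c5. So r3c5=9.
Step 24. [r8c4∈{8,9}] across row 8, 9 lands solely at r8c4, so r8c4=9.
Step 25. [r7c1∈{4,8}] 4 has one home in row 7: r7c1 ⇒ r7c1=4.
Step 26. [r1c1∈{1}] r1c1 is down to just 1. So r1c1=1.
Step 27. [r9c8∈{3}] r9c8's peers cover all but 3. So r9c8=3.
Step 28. [r6c6∈{4}] nothing but 4 survives at r6c6. So r6c6=4.
Step 29. [r9c3∈{2}] only 2 remains possible at r9c3, so r9c3=2.
Step 30. [r5c7∈{9}] r5c7 is down to just 9 ⇒ r5c7=9.
Step 31. [r2c4∈{3}] r2c4 is down to just 3, so r2c4=3.
Step 32. [r3c8∈{2}] r3c8's peers cover all but 2. So r3c8=2.
Step 33. [r3c4∈{4}] r3c4's peers cover all but 4. So r3c4=4.
Step 34. [r8c8∈{4}] nothing but 4 survives at r8c8 ⇒ r8c8=4.
Step 35. [r3c7∈{1}] nothing but 1 survives at r3c7, so r3c7=1.
Step 36. [r6c2∈{7}] only 7 remains possible at r6c2, so r6c2=7.
Step 37. [r6c7∈{3}] only 3 remains possible at r6c7. So r6c7=3.
Step 38. [r8c3∈{6}] only 6 remains possible at r8c3, so r8c3=6.
Step 39. [r6c4∈{2}] only 2 remains possible at r6c4 ⇒ r6c4=2.
Step 40. [r5c9∈{2}] r5c9 is down to just 2. So r5c9=2.
Step 41. [r1c7∈{5}] r1c7 has the single candidate 5. So r1c7=5.
Step 42. [r9c4∈{5}] nothing but 5 survives at r9c4, so r9c4=5.
Step 43. [r4c2∈{6}] only 6 remains possible at r4c2. So r4c2=6.
Step 44. [r8c1∈{8}] r8c1 is down to just 8. So r8c1=8.
Step 45. [r8c5∈{7}] only 7 remains possible at r8c5, so r8c5=7.
Step 46. [r2c6∈{1}] nothing but 1 survives at r2c6, so r2c6=1.
Step 47. [r7c4∈{8}] only 8 remains possible at r7c4 ⇒ r7c4=8.
Step 48. [r7c3∈{3}] nothing but 3 survives at r7c3 ⇒ r7c3=3.
Step 49. [r9c2∈{9}] r9c2's peers cover all but 9. So r9c2=9.

Answer: 1 2 4 7 6 8 5 9 3 / 5 8 9 3 2 1 7 6 4 / 6 3 7 4 9 5 1 2 8 / 2 6 5 1 3 9 4 8 7 / 3 4 1 6 8 7 9 5 2 / 9 7 8 2 5 4 3 1 6 / 4 5 3 8 1 2 6 7 9 / 8 1 6 9 7 3 2 4 5 / 7 9 2 5 4 6 8 3 1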